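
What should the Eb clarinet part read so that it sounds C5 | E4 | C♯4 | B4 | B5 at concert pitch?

A4 C#4 A#3 G#4 G#5

Written C4 sounds as Eb4 on the Eb clarinet, so concert pitches are written a minor third down.
C5 becomes A4
E4 becomes C#4
C#4 becomes A#3
B4 becomes G#4
B5 becomes G#5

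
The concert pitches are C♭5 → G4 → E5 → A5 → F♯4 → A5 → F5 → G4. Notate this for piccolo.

The piccolo sounds a perfect octave above written, so the written part must be a perfect octave below concert — transpose each note down.
Cb5 -> Cb4
G4 -> G3
E5 -> E4
A5 -> A4
F#4 -> F#3
A5 -> A4
F5 -> F4
G4 -> G3

Cb4 G3 E4 A4 F#3 A4 F4 G3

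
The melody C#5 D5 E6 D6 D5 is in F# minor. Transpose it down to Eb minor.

Bb4 Cb5 Db6 Cb6 Cb5

F# minor to Eb minor down is an augmented second, so every note moves down by that interval.
C#5 -> Bb4
D5 -> Cb5
E6 -> Db6
D6 -> Cb6
D5 -> Cb5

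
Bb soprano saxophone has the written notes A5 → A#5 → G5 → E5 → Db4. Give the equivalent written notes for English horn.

D6 D#6 C6 A5 Gb4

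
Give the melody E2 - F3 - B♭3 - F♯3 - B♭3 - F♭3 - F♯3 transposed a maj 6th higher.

C#3 D4 G4 D#4 G4 Db4 D#4

E2 → C#3
F3 → D4
Bb3 → G4
F#3 → D#4
Bb3 → G4
Fb3 → Db4
F#3 → D#4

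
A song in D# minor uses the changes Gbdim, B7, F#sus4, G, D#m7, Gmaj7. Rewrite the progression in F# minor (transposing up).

D# minor up to F# minor is a minor third; each chord root moves by that interval while the quality stays the same.
Gbdim: root Gb up a minor third → Bbb, giving Bbbdim.
B7: root B up a minor third → D, giving D7.
F#sus4: root F# up a minor third → A, giving Asus4.
G: root G up a minor third → Bb, giving Bb.
D#m7: root D# up a minor third → F#, giving F#m7.
Gmaj7: root G up a minor third → Bb, giving Bbmaj7.

Bbbdim D7 Asus4 Bb F#m7 Bbmaj7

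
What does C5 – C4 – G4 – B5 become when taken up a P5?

G5 G4 D5 F#6

A perfect fifth up from C5 gives G5.
A perfect fifth up from C4 gives G4.
G4: a fifth up reaches D, and 7 semitones makes it D5.
B5: a fifth up reaches F, and 7 semitones makes it F#6.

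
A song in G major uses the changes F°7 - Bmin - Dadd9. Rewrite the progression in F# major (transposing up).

G major up to F# major is a major seventh; each chord root moves by that interval while the quality stays the same.
F°7: root F up a major seventh → E, giving E°7.
Bmin: root B up a major seventh → A#, giving A#min.
Dadd9: root D up a major seventh → C#, giving C#add9.

E°7 A#min C#add9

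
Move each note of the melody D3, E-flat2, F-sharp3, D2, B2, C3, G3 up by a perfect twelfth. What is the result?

D3 becomes A4
Eb2 becomes Bb3
F#3 becomes C#5
D2 becomes A3
B2 becomes F#4
C3 becomes G4
G3 becomes D5

A4 Bb3 C#5 A3 F#4 G4 D5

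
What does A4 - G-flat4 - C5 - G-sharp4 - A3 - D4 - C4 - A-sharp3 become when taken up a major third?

A4 becomes C#5
Gb4 becomes Bb4
C5 becomes E5
G#4 becomes B#4
A3 becomes C#4
D4 becomes F#4
C4 becomes E4
A#3 becomes C##4

C#5 Bb4 E5 B#4 C#4 F#4 E4 C##4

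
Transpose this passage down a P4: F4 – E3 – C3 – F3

C4 B2 G2 C3

F4 becomes C4
E3 becomes B2
C3 becomes G2
F3 becomes C3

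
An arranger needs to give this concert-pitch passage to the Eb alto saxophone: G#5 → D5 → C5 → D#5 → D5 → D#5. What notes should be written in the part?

E#6 B5 A5 B#5 B5 B#5

The Eb alto saxophone sounds a major sixth below written, so the written part must be a major sixth above concert — transpose each note up.
G#5 to E#6
D5 to B5
C5 to A5
D#5 to B#5
D5 to B5
D#5 to B#5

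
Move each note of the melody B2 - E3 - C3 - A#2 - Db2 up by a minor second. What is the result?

B2 gives C3
E3 gives F3
C3 gives Db3
A#2 gives B2
Db2 gives Ebb2

C3 F3 Db3 B2 Ebb2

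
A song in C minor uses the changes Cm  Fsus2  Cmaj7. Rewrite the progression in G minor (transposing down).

C minor down to G minor is a perfect fourth; each chord root moves by that interval while the quality stays the same.
Cm: root C down a perfect fourth → G, giving Gm.
Fsus2: root F down a perfect fourth → C, giving Csus2.
Cmaj7: root C down a perfect fourth → G, giving Gmaj7.

Gm Csus2 Gmaj7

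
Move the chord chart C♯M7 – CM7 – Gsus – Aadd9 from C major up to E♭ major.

C major up to E♭ major is a minor third; each chord root moves by that interval while the quality stays the same.
C♯M7: root C♯ up a minor third → E, giving EM7.
CM7: root C up a minor third → Eb, giving EbM7.
Gsus: root G up a minor third → Bb, giving Bbsus.
Aadd9: root A up a minor third → C, giving Cadd9.

EM7 EbM7 Bbsus Cadd9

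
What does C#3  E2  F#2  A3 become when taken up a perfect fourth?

F#3 A2 B2 D4

C#3 -> F#3
E2 -> A2
F#2 -> B2
A3 -> D4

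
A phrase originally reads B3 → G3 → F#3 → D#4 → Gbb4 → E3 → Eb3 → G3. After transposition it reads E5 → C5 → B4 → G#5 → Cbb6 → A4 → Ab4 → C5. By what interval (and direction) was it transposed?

up a perfect eleventh

From B3 to E5 is 11 letter names — an eleventh of some quality.
B3 to E5 is 17 semitones, which makes it a perfect eleventh; the second version is higher, so the direction is up.
Checking another pair — G3 → C5 — gives the same interval.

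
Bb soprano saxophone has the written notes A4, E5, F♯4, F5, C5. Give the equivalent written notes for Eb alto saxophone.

E5 B5 C#5 C6 G5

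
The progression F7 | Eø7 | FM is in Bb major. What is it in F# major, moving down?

C#7 B#ø7 C#M

Bb major down to F# major is a diminished fourth; each chord root moves by that interval while the quality stays the same.
F7: root F down a diminished fourth → C#, giving C#7.
Eø7: root E down a diminished fourth → B#, giving B#ø7.
FM: root F down a diminished fourth → C#, giving C#M.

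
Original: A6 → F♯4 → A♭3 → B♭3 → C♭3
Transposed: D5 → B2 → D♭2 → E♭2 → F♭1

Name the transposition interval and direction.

down a perfect twelfth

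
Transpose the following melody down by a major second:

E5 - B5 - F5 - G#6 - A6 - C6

D5 A5 Eb5 F#6 G6 Bb5

E5 → D5
B5 → A5
F5 → Eb5
G#6 → F#6
A6 → G6
C6 → Bb5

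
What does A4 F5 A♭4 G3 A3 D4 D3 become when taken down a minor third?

F#4 D5 F4 E3 F#3 B3 B2

A4 becomes F#4
F5 becomes D5
Ab4 becomes F4
G3 becomes E3
A3 becomes F#3
D4 becomes B3
D3 becomes B2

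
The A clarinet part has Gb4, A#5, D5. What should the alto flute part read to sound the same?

Ab4 B#5 E5

First find concert pitch: the A clarinet sounds a minor third below written, so Gb4 A#5 D5 sounds Eb4 F##5 B4.
Then write for alto flute: it sounds a perfect fourth below written, so the part must be a perfect fourth above concert.
Eb4 → Ab4
F##5 → B#5
B4 → E5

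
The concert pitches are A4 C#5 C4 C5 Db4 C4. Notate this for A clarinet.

C5 E5 Eb4 Eb5 Fb4 Eb4

The A clarinet sounds a minor third below written, so the written part must be a minor third above concert — transpose each note up.
A4 -> C5
C#5 -> E5
C4 -> Eb4
C5 -> Eb5
Db4 -> Fb4
C4 -> Eb4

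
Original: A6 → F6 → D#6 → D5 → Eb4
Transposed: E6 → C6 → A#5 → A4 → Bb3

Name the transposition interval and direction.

down a perfect fourth

From A6 to E6 is 4 letter names — a fourth of some quality.
E6 to A6 is 5 semitones, which makes it a perfect fourth; the second version is lower, so the direction is down.
Checking another pair — Eb4 → Bb3 — gives the same interval.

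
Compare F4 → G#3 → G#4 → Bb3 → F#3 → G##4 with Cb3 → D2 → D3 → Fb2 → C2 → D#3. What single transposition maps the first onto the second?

down an augmented eleventh

From F4 to Cb3 is 11 letter names — an eleventh of some quality.
Cb3 to F4 is 18 semitones, which makes it an augmented eleventh; the second version is lower, so the direction is down.
Checking another pair — G##4 → D#3 — gives the same interval.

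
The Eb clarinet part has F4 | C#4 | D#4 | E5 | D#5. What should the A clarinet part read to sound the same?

First find concert pitch: the Eb clarinet sounds a minor third above written, so F4 C#4 D#4 E5 D#5 sounds Ab4 E4 F#4 G5 F#5.
Then write for A clarinet: it sounds a minor third below written, so the part must be a minor third above concert.
Ab4 → Cb5
E4 → G4
F#4 → A4
G5 → Bb5
F#5 → A5

Cb5 G4 A4 Bb5 A5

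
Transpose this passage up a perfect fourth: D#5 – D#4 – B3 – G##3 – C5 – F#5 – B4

G#5 G#4 E4 C##4 F5 B5 E5

D#5 becomes G#5
D#4 becomes G#4
B3 becomes E4
G##3 becomes C##4
C5 becomes F5
F#5 becomes B5
B4 becomes E5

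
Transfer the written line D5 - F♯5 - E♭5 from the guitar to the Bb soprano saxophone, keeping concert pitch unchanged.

First find concert pitch: the guitar sounds a perfect octave below written, so D5 F♯5 E♭5 sounds D4 F#4 Eb4.
Then write for Bb soprano saxophone: it sounds a major second below written, so the part must be a major second above concert.
D4 → E4
F#4 → G#4
Eb4 → F4

E4 G#4 F4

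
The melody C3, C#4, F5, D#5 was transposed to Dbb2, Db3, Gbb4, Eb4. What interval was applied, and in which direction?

down an augmented seventh

Take the first pair: C3 → Dbb2. C to D spans 7 letter names, so the interval is some kind of seventh.
Dbb2 to C3 is 12 semitones, which makes it an augmented seventh; the second version is lower, so the direction is down.
Checking another pair — D#5 → Eb4 — gives the same interval.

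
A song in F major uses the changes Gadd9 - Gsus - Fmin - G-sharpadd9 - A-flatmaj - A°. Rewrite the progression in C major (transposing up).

Dadd9 Dsus Cmin D#add9 Ebmaj E°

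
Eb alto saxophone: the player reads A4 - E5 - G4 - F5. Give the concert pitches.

C4 G4 Bb3 Ab4

Written C4 on the Eb alto saxophone sounds as Eb3, a major sixth lower; apply that shift to every note.
A4 becomes C4
E5 becomes G4
G4 becomes Bb3
F5 becomes Ab4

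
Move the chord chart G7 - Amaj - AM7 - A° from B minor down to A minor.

F7 Gmaj GM7 G°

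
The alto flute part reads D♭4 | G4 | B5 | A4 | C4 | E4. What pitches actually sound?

Written C4 on the alto flute sounds as G3, a perfect fourth lower; apply that shift to every note.
Db4 to Ab3
G4 to D4
B5 to F#5
A4 to E4
C4 to G3
E4 to B3

Ab3 D4 F#5 E4 G3 B3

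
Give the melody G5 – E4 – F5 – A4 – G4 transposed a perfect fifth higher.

G5 → D6
E4 → B4
F5 → C6
A4 → E5
G4 → D5

D6 B4 C6 E5 D5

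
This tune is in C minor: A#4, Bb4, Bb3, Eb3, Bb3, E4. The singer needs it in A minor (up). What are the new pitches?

F##5 G5 G4 C4 G4 C#5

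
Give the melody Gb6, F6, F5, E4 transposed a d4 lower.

Gb6 down a diminished fourth is D6.
A diminished fourth down from F6 gives C#6.
F5 down a diminished fourth is C#5.
A diminished fourth down from E4 gives B#3.

D6 C#6 C#5 B#3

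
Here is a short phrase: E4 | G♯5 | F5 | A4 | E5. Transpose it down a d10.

C##3 E##4 D#4 F##3 C##4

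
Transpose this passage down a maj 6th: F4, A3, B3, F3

Ab3 C3 D3 Ab2

F4: a sixth down reaches A, and 9 semitones makes it Ab3.
A3 down a major sixth is C3.
B3 down a major sixth is D3.
F3 down a major sixth is Ab2.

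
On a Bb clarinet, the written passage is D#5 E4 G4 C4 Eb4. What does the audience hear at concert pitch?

Written C4 on the Bb clarinet sounds as Bb3, a major second lower; apply that shift to every note.
D#5 gives C#5
E4 gives D4
G4 gives F4
C4 gives Bb3
Eb4 gives Db4

C#5 D4 F4 Bb3 Db4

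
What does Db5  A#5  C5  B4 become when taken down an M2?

Cb5 G#5 Bb4 A4

Db5 → Cb5
A#5 → G#5
C5 → Bb4
B4 → A4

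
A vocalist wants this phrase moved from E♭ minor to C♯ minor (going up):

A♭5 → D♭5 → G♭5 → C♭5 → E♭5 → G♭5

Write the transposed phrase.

F#6 B5 E6 A5 C#6 E6

From E♭ up to C♯ is an augmented sixth; apply that to each pitch.
Ab5 -> F#6
Db5 -> B5
Gb5 -> E6
Cb5 -> A5
Eb5 -> C#6
Gb5 -> E6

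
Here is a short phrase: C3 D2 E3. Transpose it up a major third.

C3 to E3
D2 to F#2
E3 to G#3

E3 F#2 G#3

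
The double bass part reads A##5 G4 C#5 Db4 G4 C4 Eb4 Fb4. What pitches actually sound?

A##4 G3 C#4 Db3 G3 C3 Eb3 Fb3

Written C4 on the double bass sounds as C3, a perfect octave lower; apply that shift to every note.
A##5 gives A##4
G4 gives G3
C#5 gives C#4
Db4 gives Db3
G4 gives G3
C4 gives C3
Eb4 gives Eb3
Fb4 gives Fb3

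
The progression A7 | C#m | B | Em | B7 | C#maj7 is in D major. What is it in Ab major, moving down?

Eb7 Gm F Bbm F7 Gmaj7

D major down to Ab major is an augmented fourth; each chord root moves by that interval while the quality stays the same.
A7: root A down an augmented fourth → Eb, giving Eb7.
C#m: root C# down an augmented fourth → G, giving Gm.
B: root B down an augmented fourth → F, giving F.
Em: root E down an augmented fourth → Bb, giving Bbm.
B7: root B down an augmented fourth → F, giving F7.
C#maj7: root C# down an augmented fourth → G, giving Gmaj7.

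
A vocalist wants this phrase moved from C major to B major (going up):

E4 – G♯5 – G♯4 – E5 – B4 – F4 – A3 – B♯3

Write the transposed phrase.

D#5 F##6 F##5 D#6 A#5 E5 G#4 A##4

C major to B major up is a major seventh, so every note moves up by that interval.
E4 -> D#5
G#5 -> F##6
G#4 -> F##5
E5 -> D#6
B4 -> A#5
F4 -> E5
A3 -> G#4
B#3 -> A##4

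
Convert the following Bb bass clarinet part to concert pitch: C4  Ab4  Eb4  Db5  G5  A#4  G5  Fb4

Written C4 on the Bb bass clarinet sounds as Bb2, a major ninth lower; apply that shift to every note.
C4 to Bb2
Ab4 to Gb3
Eb4 to Db3
Db5 to Cb4
G5 to F4
A#4 to G#3
G5 to F4
Fb4 to Ebb3

Bb2 Gb3 Db3 Cb4 F4 G#3 F4 Ebb3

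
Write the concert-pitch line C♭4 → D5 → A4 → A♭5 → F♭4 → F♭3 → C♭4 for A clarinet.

The A clarinet sounds a minor third below written, so the written part must be a minor third above concert — transpose each note up.
Cb4 gives Ebb4
D5 gives F5
A4 gives C5
Ab5 gives Cb6
Fb4 gives Abb4
Fb3 gives Abb3
Cb4 gives Ebb4

Ebb4 F5 C5 Cb6 Abb4 Abb3 Ebb4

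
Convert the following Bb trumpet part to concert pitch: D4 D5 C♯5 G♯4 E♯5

C4 C5 B4 F#4 D#5

Written C4 on the Bb trumpet sounds as Bb3, a major second lower; apply that shift to every note.
D4 becomes C4
D5 becomes C5
C#5 becomes B4
G#4 becomes F#4
E#5 becomes D#5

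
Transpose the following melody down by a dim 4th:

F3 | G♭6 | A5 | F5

F3 becomes C#3
Gb6 becomes D6
A5 becomes E#5
F5 becomes C#5

C#3 D6 E#5 C#5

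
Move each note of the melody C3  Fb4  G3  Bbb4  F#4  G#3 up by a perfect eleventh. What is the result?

F4 Bbb5 C5 Ebb6 B5 C#5

C3 becomes F4
Fb4 becomes Bbb5
G3 becomes C5
Bbb4 becomes Ebb6
F#4 becomes B5
G#3 becomes C#5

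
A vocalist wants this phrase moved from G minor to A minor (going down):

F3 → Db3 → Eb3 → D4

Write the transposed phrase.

G2 Eb2 F2 E3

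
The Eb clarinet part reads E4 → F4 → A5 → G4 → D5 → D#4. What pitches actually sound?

G4 Ab4 C6 Bb4 F5 F#4

The Eb clarinet sounds a minor third above written, so transpose each written note up a minor third.
E4 becomes G4
F4 becomes Ab4
A5 becomes C6
G4 becomes Bb4
D5 becomes F5
D#4 becomes F#4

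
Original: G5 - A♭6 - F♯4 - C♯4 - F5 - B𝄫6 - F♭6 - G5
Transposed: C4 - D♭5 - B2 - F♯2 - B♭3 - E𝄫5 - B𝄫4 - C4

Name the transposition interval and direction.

From G5 to C4 is 12 letter names — a twelfth of some quality.
C4 to G5 is 19 semitones, which makes it a perfect twelfth; the second version is lower, so the direction is down.
Checking another pair — G5 → C4 — gives the same interval.

down a perfect twelfth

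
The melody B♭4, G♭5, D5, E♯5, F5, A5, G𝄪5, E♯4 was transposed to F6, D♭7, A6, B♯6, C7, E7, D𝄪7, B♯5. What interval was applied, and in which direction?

From Bb4 to F6 is 12 letter names — a twelfth of some quality.
Bb4 to F6 is 19 semitones, which makes it a perfect twelfth; the second version is higher, so the direction is up.
Checking another pair — E#4 → B#5 — gives the same interval.

up a perfect twelfth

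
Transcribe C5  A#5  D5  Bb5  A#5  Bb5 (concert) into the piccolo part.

C4 A#4 D4 Bb4 A#4 Bb4

Written C4 sounds as C5 on the piccolo, so concert pitches are written a perfect octave down.
C5 to C4
A#5 to A#4
D5 to D4
Bb5 to Bb4
A#5 to A#4
Bb5 to Bb4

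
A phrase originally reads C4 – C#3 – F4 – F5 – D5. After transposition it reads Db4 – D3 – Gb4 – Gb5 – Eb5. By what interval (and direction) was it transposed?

up a minor second

From C4 to Db4 is 2 letter names — a second of some quality.
C4 to Db4 is 1 semitone, which makes it a minor second; the second version is higher, so the direction is up.
Checking another pair — D5 → Eb5 — gives the same interval.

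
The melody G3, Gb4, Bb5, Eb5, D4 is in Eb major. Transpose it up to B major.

Eb major to B major up is an augmented fifth, so every note moves up by that interval.
G3 becomes D#4
Gb4 becomes D5
Bb5 becomes F#6
Eb5 becomes B5
D4 becomes A#4

D#4 D5 F#6 B5 A#4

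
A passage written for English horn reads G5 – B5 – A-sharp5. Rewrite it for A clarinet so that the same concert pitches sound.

First find concert pitch: the English horn sounds a perfect fifth below written, so G5 B5 A-sharp5 sounds C5 E5 D#5.
Then write for A clarinet: it sounds a minor third below written, so the part must be a minor third above concert.
C5 → Eb5
E5 → G5
D#5 → F#5

Eb5 G5 F#5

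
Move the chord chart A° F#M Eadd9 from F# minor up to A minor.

C° AM Gadd9

F# minor up to A minor is a minor third; each chord root moves by that interval while the quality stays the same.
A°: root A up a minor third → C, giving C°.
F#M: root F# up a minor third → A, giving AM.
Eadd9: root E up a minor third → G, giving Gadd9.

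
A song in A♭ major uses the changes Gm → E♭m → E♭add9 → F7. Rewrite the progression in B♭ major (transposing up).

A♭ major up to B♭ major is a major second; each chord root moves by that interval while the quality stays the same.
Gm: root G up a major second → A, giving Am.
E♭m: root E♭ up a major second → F, giving Fm.
E♭add9: root E♭ up a major second → F, giving Fadd9.
F7: root F up a major second → G, giving G7.

Am Fm Fadd9 G7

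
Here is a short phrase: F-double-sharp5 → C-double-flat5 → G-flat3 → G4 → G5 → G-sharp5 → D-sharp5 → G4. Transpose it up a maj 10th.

F##5 -> A##6
Cbb5 -> Ebb6
Gb3 -> Bb4
G4 -> B5
G5 -> B6
G#5 -> B#6
D#5 -> F##6
G4 -> B5

A##6 Ebb6 Bb4 B5 B6 B#6 F##6 B5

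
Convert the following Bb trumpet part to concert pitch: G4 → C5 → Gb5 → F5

Written C4 on the Bb trumpet sounds as Bb3, a major second lower; apply that shift to every note.
G4 becomes F4
C5 becomes Bb4
Gb5 becomes Fb5
F5 becomes Eb5

F4 Bb4 Fb5 Eb5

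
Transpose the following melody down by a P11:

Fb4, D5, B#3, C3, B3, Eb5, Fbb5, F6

Cb3 A3 F##2 G1 F#2 Bb3 Cbb4 C5

Fb4 becomes Cb3
D5 becomes A3
B#3 becomes F##2
C3 becomes G1
B3 becomes F#2
Eb5 becomes Bb3
Fbb5 becomes Cbb4
F6 becomes C5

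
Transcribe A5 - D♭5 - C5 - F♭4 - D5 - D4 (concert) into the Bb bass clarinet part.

B6 Eb6 D6 Gb5 E6 E5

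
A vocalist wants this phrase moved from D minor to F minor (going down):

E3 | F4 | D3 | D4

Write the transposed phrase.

G2 Ab3 F2 F3

From D down to F is a major sixth; apply that to each pitch.
E3 to G2
F4 to Ab3
D3 to F2
D4 to F3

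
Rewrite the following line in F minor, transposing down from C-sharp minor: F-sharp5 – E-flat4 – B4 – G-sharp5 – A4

Bb4 Abb3 Eb4 C5 Db4

From C-sharp down to F is an augmented fifth; apply that to each pitch.
F#5 becomes Bb4
Eb4 becomes Abb3
B4 becomes Eb4
G#5 becomes C5
A4 becomes Db4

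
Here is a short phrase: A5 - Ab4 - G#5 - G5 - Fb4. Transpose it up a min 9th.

A5 becomes Bb6
Ab4 becomes Bbb5
G#5 becomes A6
G5 becomes Ab6
Fb4 becomes Gbb5

Bb6 Bbb5 A6 Ab6 Gbb5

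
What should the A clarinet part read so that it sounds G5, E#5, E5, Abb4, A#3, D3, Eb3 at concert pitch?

The A clarinet sounds a minor third below written, so the written part must be a minor third above concert — transpose each note up.
G5 -> Bb5
E#5 -> G#5
E5 -> G5
Abb4 -> Cbb5
A#3 -> C#4
D3 -> F3
Eb3 -> Gb3

Bb5 G#5 G5 Cbb5 C#4 F3 Gb3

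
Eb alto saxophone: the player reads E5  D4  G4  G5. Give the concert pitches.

G4 F3 Bb3 Bb4

Written C4 on the Eb alto saxophone sounds as Eb3, a major sixth lower; apply that shift to every note.
E5 -> G4
D4 -> F3
G4 -> Bb3
G5 -> Bb4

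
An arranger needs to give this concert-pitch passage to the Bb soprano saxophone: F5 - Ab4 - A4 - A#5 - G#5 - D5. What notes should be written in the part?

G5 Bb4 B4 B#5 A#5 E5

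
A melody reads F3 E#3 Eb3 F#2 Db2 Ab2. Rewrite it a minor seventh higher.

Eb4 D#4 Db4 E3 Cb3 Gb3

F3 gives Eb4
E#3 gives D#4
Eb3 gives Db4
F#2 gives E3
Db2 gives Cb3
Ab2 gives Gb3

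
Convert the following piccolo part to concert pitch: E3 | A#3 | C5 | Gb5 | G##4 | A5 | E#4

E4 A#4 C6 Gb6 G##5 A6 E#5

The piccolo sounds a perfect octave above written, so transpose each written note up a perfect octave.
E3 to E4
A#3 to A#4
C5 to C6
Gb5 to Gb6
G##4 to G##5
A5 to A6
E#4 to E#5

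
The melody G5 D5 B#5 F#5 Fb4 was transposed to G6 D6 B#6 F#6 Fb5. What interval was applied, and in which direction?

up a perfect octave

From G5 to G6 is 8 letter names — an octave of some quality.
G5 to G6 is 12 semitones, which makes it a perfect octave; the second version is higher, so the direction is up.
Checking another pair — Fb4 → Fb5 — gives the same interval.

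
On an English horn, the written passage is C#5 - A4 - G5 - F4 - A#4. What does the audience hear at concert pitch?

F#4 D4 C5 Bb3 D#4

Written C4 on the English horn sounds as F3, a perfect fifth lower; apply that shift to every note.
C#5 -> F#4
A4 -> D4
G5 -> C5
F4 -> Bb3
A#4 -> D#4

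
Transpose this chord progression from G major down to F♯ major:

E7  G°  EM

D#7 F#° D#M

G major down to F♯ major is a minor second; each chord root moves by that interval while the quality stays the same.
E7: root E down a minor second → D#, giving D#7.
G°: root G down a minor second → F#, giving F#°.
EM: root E down a minor second → D#, giving D#M.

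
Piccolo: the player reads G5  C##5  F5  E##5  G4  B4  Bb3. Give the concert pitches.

Written C4 on the piccolo sounds as C5, a perfect octave higher; apply that shift to every note.
G5 to G6
C##5 to C##6
F5 to F6
E##5 to E##6
G4 to G5
B4 to B5
Bb3 to Bb4

G6 C##6 F6 E##6 G5 B5 Bb4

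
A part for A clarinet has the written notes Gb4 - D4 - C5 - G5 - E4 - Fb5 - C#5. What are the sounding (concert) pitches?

Eb4 B3 A4 E5 C#4 Db5 A#4

The A clarinet sounds a minor third below written, so transpose each written note down a minor third.
Gb4 -> Eb4
D4 -> B3
C5 -> A4
G5 -> E5
E4 -> C#4
Fb5 -> Db5
C#5 -> A#4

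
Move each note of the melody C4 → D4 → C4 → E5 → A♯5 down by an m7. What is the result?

D3 E3 D3 F#4 B#4

C4 -> D3
D4 -> E3
C4 -> D3
E5 -> F#4
A#5 -> B#4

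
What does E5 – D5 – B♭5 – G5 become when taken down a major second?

E5 down a major second is D5.
D5: a second down reaches C, and 2 semitones makes it C5.
A major second down from Bb5 gives Ab5.
G5 down a major second is F5.

D5 C5 Ab5 F5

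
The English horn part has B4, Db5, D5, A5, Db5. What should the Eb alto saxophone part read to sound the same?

C#5 Eb5 E5 B5 Eb5

First find concert pitch: the English horn sounds a perfect fifth below written, so B4 Db5 D5 A5 Db5 sounds E4 Gb4 G4 D5 Gb4.
Then write for Eb alto saxophone: it sounds a major sixth below written, so the part must be a major sixth above concert.
E4 → C#5
Gb4 → Eb5
G4 → E5
D5 → B5
Gb4 → Eb5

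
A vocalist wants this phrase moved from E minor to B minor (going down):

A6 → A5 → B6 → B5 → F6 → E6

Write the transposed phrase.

E minor to B minor down is a perfect fourth, so every note moves down by that interval.
A6 becomes E6
A5 becomes E5
B6 becomes F#6
B5 becomes F#5
F6 becomes C6
E6 becomes B5

E6 E5 F#6 F#5 C6 B5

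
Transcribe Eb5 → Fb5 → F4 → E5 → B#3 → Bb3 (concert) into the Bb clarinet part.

F5 Gb5 G4 F#5 C##4 C4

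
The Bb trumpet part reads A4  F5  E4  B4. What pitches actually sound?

G4 Eb5 D4 A4

The Bb trumpet sounds a major second below written, so transpose each written note down a major second.
A4 -> G4
F5 -> Eb5
E4 -> D4
B4 -> A4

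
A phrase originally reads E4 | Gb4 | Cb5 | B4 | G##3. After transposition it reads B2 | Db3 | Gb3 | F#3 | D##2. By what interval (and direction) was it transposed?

From E4 to B2 is 11 letter names — an eleventh of some quality.
B2 to E4 is 17 semitones, which makes it a perfect eleventh; the second version is lower, so the direction is down.
Checking another pair — G##3 → D##2 — gives the same interval.

down a perfect eleventh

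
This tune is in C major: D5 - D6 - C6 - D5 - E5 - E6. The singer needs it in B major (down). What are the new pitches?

From C down to B is a minor second; apply that to each pitch.
D5 → C#5
D6 → C#6
C6 → B5
D5 → C#5
E5 → D#5
E6 → D#6

C#5 C#6 B5 C#5 D#5 D#6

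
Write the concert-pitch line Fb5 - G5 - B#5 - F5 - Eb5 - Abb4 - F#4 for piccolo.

Fb4 G4 B#4 F4 Eb4 Abb3 F#3

The piccolo sounds a perfect octave above written, so the written part must be a perfect octave below concert — transpose each note down.
Fb5 becomes Fb4
G5 becomes G4
B#5 becomes B#4
F5 becomes F4
Eb5 becomes Eb4
Abb4 becomes Abb3
F#4 becomes F#3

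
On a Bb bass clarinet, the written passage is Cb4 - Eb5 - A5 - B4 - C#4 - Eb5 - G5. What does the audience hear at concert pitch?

The Bb bass clarinet sounds a major ninth below written, so transpose each written note down a major ninth.
Cb4 becomes Bbb2
Eb5 becomes Db4
A5 becomes G4
B4 becomes A3
C#4 becomes B2
Eb5 becomes Db4
G5 becomes F4

Bbb2 Db4 G4 A3 B2 Db4 F4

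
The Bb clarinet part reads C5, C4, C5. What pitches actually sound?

The Bb clarinet sounds a major second below written, so transpose each written note down a major second.
C5 to Bb4
C4 to Bb3
C5 to Bb4

Bb4 Bb3 Bb4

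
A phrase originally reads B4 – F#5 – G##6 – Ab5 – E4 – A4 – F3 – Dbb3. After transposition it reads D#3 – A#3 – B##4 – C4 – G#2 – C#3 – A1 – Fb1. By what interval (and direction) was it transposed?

down a minor thirteenth

Take the first pair: B4 → D#3. B to D spans 13 letter names, so the interval is some kind of thirteenth.
D#3 to B4 is 20 semitones, which makes it a minor thirteenth; the second version is lower, so the direction is down.
Checking another pair — Dbb3 → Fb1 — gives the same interval.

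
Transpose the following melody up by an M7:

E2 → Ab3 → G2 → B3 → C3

E2 gives D#3
Ab3 gives G4
G2 gives F#3
B3 gives A#4
C3 gives B3

D#3 G4 F#3 A#4 B3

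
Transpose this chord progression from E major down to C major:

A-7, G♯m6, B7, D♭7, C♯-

E major down to C major is a major third; each chord root moves by that interval while the quality stays the same.
A-7: root A down a major third → F, giving F-7.
G♯m6: root G♯ down a major third → E, giving Em6.
B7: root B down a major third → G, giving G7.
D♭7: root D♭ down a major third → Bbb, giving Bbb7.
C♯-: root C♯ down a major third → A, giving A-.

F-7 Em6 G7 Bbb7 A-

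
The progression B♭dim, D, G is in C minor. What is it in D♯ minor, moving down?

C#dim E# A#

C minor down to D♯ minor is a diminished seventh; each chord root moves by that interval while the quality stays the same.
B♭dim: root B♭ down a diminished seventh → C#, giving C#dim.
D: root D down a diminished seventh → E#, giving E#.
G: root G down a diminished seventh → A#, giving A#.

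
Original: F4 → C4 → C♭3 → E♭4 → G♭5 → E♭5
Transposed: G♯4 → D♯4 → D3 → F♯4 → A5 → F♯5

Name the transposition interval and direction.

up an augmented second

From F4 to G#4 is 2 letter names — a second of some quality.
F4 to G#4 is 3 semitones, which makes it an augmented second; the second version is higher, so the direction is up.
Checking another pair — Eb5 → F#5 — gives the same interval.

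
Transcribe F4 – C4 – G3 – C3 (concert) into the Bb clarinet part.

The Bb clarinet sounds a major second below written, so the written part must be a major second above concert — transpose each note up.
F4 becomes G4
C4 becomes D4
G3 becomes A3
C3 becomes D3

G4 D4 A3 D3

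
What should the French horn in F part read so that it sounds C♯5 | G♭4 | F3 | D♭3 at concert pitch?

G#5 Db5 C4 Ab3

Written C4 sounds as F3 on the French horn in F, so concert pitches are written a perfect fifth up.
C#5 becomes G#5
Gb4 becomes Db5
F3 becomes C4
Db3 becomes Ab3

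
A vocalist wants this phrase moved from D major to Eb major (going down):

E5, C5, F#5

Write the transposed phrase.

F4 Db4 G4

From D down to Eb is a major seventh; apply that to each pitch.
E5 gives F4
C5 gives Db4
F#5 gives G4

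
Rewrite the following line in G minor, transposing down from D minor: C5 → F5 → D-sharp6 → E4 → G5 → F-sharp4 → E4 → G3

F4 Bb4 G#5 A3 C5 B3 A3 C3

D minor to G minor down is a perfect fifth, so every note moves down by that interval.
C5 to F4
F5 to Bb4
D#6 to G#5
E4 to A3
G5 to C5
F#4 to B3
E4 to A3
G3 to C3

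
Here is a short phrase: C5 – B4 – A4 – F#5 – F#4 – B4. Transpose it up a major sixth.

A5 G#5 F#5 D#6 D#5 G#5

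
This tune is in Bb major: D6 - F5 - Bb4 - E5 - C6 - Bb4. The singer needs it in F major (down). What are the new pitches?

A5 C5 F4 B4 G5 F4

From Bb down to F is a perfect fourth; apply that to each pitch.
D6 → A5
F5 → C5
Bb4 → F4
E5 → B4
C6 → G5
Bb4 → F4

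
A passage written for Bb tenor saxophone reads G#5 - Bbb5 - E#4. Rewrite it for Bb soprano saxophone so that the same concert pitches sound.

G#4 Bbb4 E#3

First find concert pitch: the Bb tenor saxophone sounds a major ninth below written, so G#5 Bbb5 E#4 sounds F#4 Abb4 D#3.
Then write for Bb soprano saxophone: it sounds a major second below written, so the part must be a major second above concert.
F#4 → G#4
Abb4 → Bbb4
D#3 → E#3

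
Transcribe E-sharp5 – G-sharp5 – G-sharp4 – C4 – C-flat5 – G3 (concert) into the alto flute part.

The alto flute sounds a perfect fourth below written, so the written part must be a perfect fourth above concert — transpose each note up.
E#5 gives A#5
G#5 gives C#6
G#4 gives C#5
C4 gives F4
Cb5 gives Fb5
G3 gives C4

A#5 C#6 C#5 F4 Fb5 C4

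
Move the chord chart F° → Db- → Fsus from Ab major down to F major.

D° Bb- Dsus

Ab major down to F major is a minor third; each chord root moves by that interval while the quality stays the same.
F°: root F down a minor third → D, giving D°.
Db-: root Db down a minor third → Bb, giving Bb-.
Fsus: root F down a minor third → D, giving Dsus.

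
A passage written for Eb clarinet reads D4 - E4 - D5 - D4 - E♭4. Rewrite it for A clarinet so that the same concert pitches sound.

Ab4 Bb4 Ab5 Ab4 Bbb4

First find concert pitch: the Eb clarinet sounds a minor third above written, so D4 E4 D5 D4 E♭4 sounds F4 G4 F5 F4 Gb4.
Then write for A clarinet: it sounds a minor third below written, so the part must be a minor third above concert.
F4 → Ab4
G4 → Bb4
F5 → Ab5
F4 → Ab4
Gb4 → Bbb4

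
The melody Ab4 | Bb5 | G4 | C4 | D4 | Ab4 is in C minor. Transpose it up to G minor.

Eb5 F6 D5 G4 A4 Eb5

C minor to G minor up is a perfect fifth, so every note moves up by that interval.
Ab4 becomes Eb5
Bb5 becomes F6
G4 becomes D5
C4 becomes G4
D4 becomes A4
Ab4 becomes Eb5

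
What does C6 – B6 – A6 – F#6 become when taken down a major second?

A major second down from C6 gives Bb5.
A major second down from B6 gives A6.
A6 down a major second is G6.
A major second down from F#6 gives E6.

Bb5 A6 G6 E6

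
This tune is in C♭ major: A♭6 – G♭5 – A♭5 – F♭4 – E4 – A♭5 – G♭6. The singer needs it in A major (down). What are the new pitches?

F#6 E5 F#5 D4 C##4 F#5 E6

C♭ major to A major down is a diminished third, so every note moves down by that interval.
Ab6 becomes F#6
Gb5 becomes E5
Ab5 becomes F#5
Fb4 becomes D4
E4 becomes C##4
Ab5 becomes F#5
Gb6 becomes E6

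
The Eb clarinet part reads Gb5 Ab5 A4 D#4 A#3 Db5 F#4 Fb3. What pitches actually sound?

Written C4 on the Eb clarinet sounds as Eb4, a minor third higher; apply that shift to every note.
Gb5 to Bbb5
Ab5 to Cb6
A4 to C5
D#4 to F#4
A#3 to C#4
Db5 to Fb5
F#4 to A4
Fb3 to Abb3

Bbb5 Cb6 C5 F#4 C#4 Fb5 A4 Abb3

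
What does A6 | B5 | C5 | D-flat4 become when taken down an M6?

C6 D5 Eb4 Fb3

A6 down a major sixth is C6.
B5 down a major sixth is D5.
C5 down a major sixth is Eb4.
A major sixth down from Db4 gives Fb3.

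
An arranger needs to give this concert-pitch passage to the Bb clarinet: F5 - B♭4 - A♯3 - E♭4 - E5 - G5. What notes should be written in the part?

Written C4 sounds as Bb3 on the Bb clarinet, so concert pitches are written a major second up.
F5 becomes G5
Bb4 becomes C5
A#3 becomes B#3
Eb4 becomes F4
E5 becomes F#5
G5 becomes A5

G5 C5 B#3 F4 F#5 A5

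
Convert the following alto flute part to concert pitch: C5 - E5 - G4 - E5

G4 B4 D4 B4

Written C4 on the alto flute sounds as G3, a perfect fourth lower; apply that shift to every note.
C5 → G4
E5 → B4
G4 → D4
E5 → B4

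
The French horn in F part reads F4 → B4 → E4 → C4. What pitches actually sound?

The French horn in F sounds a perfect fifth below written, so transpose each written note down a perfect fifth.
F4 to Bb3
B4 to E4
E4 to A3
C4 to F3

Bb3 E4 A3 F3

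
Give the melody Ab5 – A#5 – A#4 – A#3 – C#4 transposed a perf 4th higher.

Db6 D#6 D#5 D#4 F#4

Ab5 to Db6
A#5 to D#6
A#4 to D#5
A#3 to D#4
C#4 to F#4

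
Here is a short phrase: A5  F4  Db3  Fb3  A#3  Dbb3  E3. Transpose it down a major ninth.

G4 Eb3 Cb2 Ebb2 G#2 Cbb2 D2

A major ninth down from A5 gives G4.
F4 down a major ninth is Eb3.
Db3 down a major ninth is Cb2.
A major ninth down from Fb3 gives Ebb2.
A#3 down a major ninth is G#2.
Dbb3 down a major ninth is Cbb2.
E3 down a major ninth is D2.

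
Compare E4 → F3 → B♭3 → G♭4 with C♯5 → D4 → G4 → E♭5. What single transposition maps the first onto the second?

up a major sixth

From E4 to C#5 is 6 letter names — a sixth of some quality.
E4 to C#5 is 9 semitones, which makes it a major sixth; the second version is higher, so the direction is up.
Checking another pair — Gb4 → Eb5 — gives the same interval.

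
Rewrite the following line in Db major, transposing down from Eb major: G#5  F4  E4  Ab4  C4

F#5 Eb4 D4 Gb4 Bb3

Eb major to Db major down is a major second, so every note moves down by that interval.
G#5 -> F#5
F4 -> Eb4
E4 -> D4
Ab4 -> Gb4
C4 -> Bb3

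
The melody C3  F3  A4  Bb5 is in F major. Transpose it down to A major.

From F down to A is a minor sixth; apply that to each pitch.
C3 -> E2
F3 -> A2
A4 -> C#4
Bb5 -> D5

E2 A2 C#4 D5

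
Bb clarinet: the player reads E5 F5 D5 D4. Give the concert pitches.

D5 Eb5 C5 C4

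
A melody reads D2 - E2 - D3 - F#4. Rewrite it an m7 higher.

A minor seventh up from D2 gives C3.
A minor seventh up from E2 gives D3.
D3: a seventh up reaches C, and 10 semitones makes it C4.
F#4 up a minor seventh is E5.

C3 D3 C4 E5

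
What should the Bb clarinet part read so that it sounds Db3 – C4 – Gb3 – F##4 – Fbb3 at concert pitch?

Eb3 D4 Ab3 G##4 Gbb3

The Bb clarinet sounds a major second below written, so the written part must be a major second above concert — transpose each note up.
Db3 gives Eb3
C4 gives D4
Gb3 gives Ab3
F##4 gives G##4
Fbb3 gives Gbb3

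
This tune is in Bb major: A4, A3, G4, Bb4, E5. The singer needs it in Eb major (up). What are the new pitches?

From Bb up to Eb is a perfect fourth; apply that to each pitch.
A4 gives D5
A3 gives D4
G4 gives C5
Bb4 gives Eb5
E5 gives A5

D5 D4 C5 Eb5 A5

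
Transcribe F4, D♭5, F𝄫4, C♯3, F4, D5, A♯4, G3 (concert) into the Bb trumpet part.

G4 Eb5 Gbb4 D#3 G4 E5 B#4 A3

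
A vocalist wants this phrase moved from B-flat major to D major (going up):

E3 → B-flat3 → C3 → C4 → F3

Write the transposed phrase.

G#3 D4 E3 E4 A3

From B-flat up to D is a major third; apply that to each pitch.
E3 becomes G#3
Bb3 becomes D4
C3 becomes E3
C4 becomes E4
F3 becomes A3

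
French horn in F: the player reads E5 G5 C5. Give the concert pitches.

A4 C5 F4

Written C4 on the French horn in F sounds as F3, a perfect fifth lower; apply that shift to every note.
E5 -> A4
G5 -> C5
C5 -> F4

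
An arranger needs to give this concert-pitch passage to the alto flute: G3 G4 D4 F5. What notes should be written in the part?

C4 C5 G4 Bb5

Written C4 sounds as G3 on the alto flute, so concert pitches are written a perfect fourth up.
G3 gives C4
G4 gives C5
D4 gives G4
F5 gives Bb5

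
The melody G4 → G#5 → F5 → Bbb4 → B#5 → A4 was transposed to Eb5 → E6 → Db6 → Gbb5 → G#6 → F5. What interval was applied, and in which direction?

From G4 to Eb5 is 6 letter names — a sixth of some quality.
G4 to Eb5 is 8 semitones, which makes it a minor sixth; the second version is higher, so the direction is up.
Checking another pair — A4 → F5 — gives the same interval.

up a minor sixth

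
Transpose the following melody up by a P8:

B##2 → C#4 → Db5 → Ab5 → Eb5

B##3 C#5 Db6 Ab6 Eb6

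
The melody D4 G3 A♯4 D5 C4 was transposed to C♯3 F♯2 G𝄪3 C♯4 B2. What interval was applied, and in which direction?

down a minor ninth

Take the first pair: D4 → C#3. D to C spans 9 letter names, so the interval is some kind of ninth.
C#3 to D4 is 13 semitones, which makes it a minor ninth; the second version is lower, so the direction is down.
Checking another pair — C4 → B2 — gives the same interval.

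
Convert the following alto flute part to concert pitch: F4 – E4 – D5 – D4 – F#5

The alto flute sounds a perfect fourth below written, so transpose each written note down a perfect fourth.
F4 to C4
E4 to B3
D5 to A4
D4 to A3
F#5 to C#5

C4 B3 A4 A3 C#5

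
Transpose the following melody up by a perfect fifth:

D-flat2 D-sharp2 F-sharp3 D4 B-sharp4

Db2 → Ab2
D#2 → A#2
F#3 → C#4
D4 → A4
B#4 → F##5

Ab2 A#2 C#4 A4 F##5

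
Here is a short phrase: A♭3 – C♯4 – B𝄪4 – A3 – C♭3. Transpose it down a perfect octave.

Ab3 down a perfect octave is Ab2.
C#4: an octave down reaches C, and 12 semitones makes it C#3.
B##4 down a perfect octave is B##3.
A perfect octave down from A3 gives A2.
A perfect octave down from Cb3 gives Cb2.

Ab2 C#3 B##3 A2 Cb2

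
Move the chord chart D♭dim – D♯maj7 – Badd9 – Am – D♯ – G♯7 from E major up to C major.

Bbbdim Bmaj7 Gadd9 Fm B E7

E major up to C major is a minor sixth; each chord root moves by that interval while the quality stays the same.
D♭dim: root D♭ up a minor sixth → Bbb, giving Bbbdim.
D♯maj7: root D♯ up a minor sixth → B, giving Bmaj7.
Badd9: root B up a minor sixth → G, giving Gadd9.
Am: root A up a minor sixth → F, giving Fm.
D♯: root D♯ up a minor sixth → B, giving B.
G♯7: root G♯ up a minor sixth → E, giving E7.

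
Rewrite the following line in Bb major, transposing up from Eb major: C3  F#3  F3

G3 C#4 C4

Eb major to Bb major up is a perfect fifth, so every note moves up by that interval.
C3 -> G3
F#3 -> C#4
F3 -> C4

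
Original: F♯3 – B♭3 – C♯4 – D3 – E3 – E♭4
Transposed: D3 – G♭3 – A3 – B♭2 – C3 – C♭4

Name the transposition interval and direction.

down a major third

Take the first pair: F#3 → D3. F to D spans 3 letter names, so the interval is some kind of third.
D3 to F#3 is 4 semitones, which makes it a major third; the second version is lower, so the direction is down.
Checking another pair — Eb4 → Cb4 — gives the same interval.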